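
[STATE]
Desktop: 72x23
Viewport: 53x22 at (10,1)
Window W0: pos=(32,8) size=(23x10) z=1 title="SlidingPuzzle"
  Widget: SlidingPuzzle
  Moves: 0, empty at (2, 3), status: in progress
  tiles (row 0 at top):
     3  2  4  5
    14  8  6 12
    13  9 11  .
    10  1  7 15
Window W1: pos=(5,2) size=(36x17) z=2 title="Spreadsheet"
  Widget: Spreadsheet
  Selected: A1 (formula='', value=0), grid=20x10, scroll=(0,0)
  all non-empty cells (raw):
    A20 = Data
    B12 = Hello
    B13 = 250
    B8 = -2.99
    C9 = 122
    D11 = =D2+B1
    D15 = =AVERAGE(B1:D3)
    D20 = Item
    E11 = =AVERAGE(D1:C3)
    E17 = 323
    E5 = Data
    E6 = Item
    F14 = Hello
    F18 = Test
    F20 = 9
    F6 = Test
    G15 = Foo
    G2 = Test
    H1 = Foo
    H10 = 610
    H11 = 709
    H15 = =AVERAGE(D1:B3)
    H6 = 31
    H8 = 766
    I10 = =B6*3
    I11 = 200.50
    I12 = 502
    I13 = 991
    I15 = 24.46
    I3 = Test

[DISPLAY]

                                                     
━━━━━━━━━━━━━━━━━━━━━━━━━━━━━━┓                      
eadsheet                      ┃                      
──────────────────────────────┨                      
                              ┃                      
   A       B       C       D  ┃                      
------------------------------┃                      
     [0]       0       0      ┃━━━━━━━━━━━━━┓        
       0       0       0      ┃Puzzle       ┃        
       0       0       0      ┃─────────────┨        
       0       0       0      ┃──┬────┬────┐┃        
       0       0       0      ┃2 │  4 │  5 │┃        
       0       0       0      ┃──┼────┼────┤┃        
       0       0       0      ┃8 │  6 │ 12 │┃        
       0   -2.99       0      ┃──┼────┼────┤┃        
       0       0     122      ┃9 │ 11 │    │┃        
       0       0       0      ┃━━━━━━━━━━━━━┛        
━━━━━━━━━━━━━━━━━━━━━━━━━━━━━━┛                      
                                                     
                                                     
                                                     
                                                     


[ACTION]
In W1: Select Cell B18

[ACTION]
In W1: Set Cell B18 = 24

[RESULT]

                                                     
━━━━━━━━━━━━━━━━━━━━━━━━━━━━━━┓                      
eadsheet                      ┃                      
──────────────────────────────┨                      
 24                           ┃                      
   A       B       C       D  ┃                      
------------------------------┃                      
       0       0       0      ┃━━━━━━━━━━━━━┓        
       0       0       0      ┃Puzzle       ┃        
       0       0       0      ┃─────────────┨        
       0       0       0      ┃──┬────┬────┐┃        
       0       0       0      ┃2 │  4 │  5 │┃        
       0       0       0      ┃──┼────┼────┤┃        
       0       0       0      ┃8 │  6 │ 12 │┃        
       0   -2.99       0      ┃──┼────┼────┤┃        
       0       0     122      ┃9 │ 11 │    │┃        
       0       0       0      ┃━━━━━━━━━━━━━┛        
━━━━━━━━━━━━━━━━━━━━━━━━━━━━━━┛                      
                                                     
                                                     
                                                     
                                                     


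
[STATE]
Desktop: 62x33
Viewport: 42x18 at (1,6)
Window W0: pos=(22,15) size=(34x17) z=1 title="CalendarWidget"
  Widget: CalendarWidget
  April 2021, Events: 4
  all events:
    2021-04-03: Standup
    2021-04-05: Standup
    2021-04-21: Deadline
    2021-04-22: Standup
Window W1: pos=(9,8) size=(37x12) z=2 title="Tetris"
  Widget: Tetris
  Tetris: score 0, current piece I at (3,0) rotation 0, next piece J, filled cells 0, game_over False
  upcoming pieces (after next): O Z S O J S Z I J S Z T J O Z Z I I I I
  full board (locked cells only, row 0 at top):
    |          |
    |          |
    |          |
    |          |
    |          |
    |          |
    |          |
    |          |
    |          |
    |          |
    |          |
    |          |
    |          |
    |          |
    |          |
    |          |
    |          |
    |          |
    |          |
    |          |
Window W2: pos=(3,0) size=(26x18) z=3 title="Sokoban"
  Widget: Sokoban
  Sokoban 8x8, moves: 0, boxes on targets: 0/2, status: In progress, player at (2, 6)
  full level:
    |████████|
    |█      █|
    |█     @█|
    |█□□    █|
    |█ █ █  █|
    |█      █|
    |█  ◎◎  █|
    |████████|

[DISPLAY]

  ┃█□□    █                ┃              
  ┃█ █ █  █                ┃              
  ┃█      █                ┃━━━━━━━━━━━━━━
  ┃█  ◎◎  █                ┃              
  ┃████████                ┃──────────────
  ┃Moves: 0  0/2           ┃              
  ┃                        ┃              
  ┃                        ┃              
  ┃                        ┃              
  ┃                        ┃              
  ┃                        ┃              
  ┗━━━━━━━━━━━━━━━━━━━━━━━━┛              
        ┃          │0                     
        ┗━━━━━━━━━━━━━━━━━━━━━━━━━━━━━━━━━
                     ┃          1  2  3*  
                     ┃ 5*  6  7  8  9 10 1
                     ┃12 13 14 15 16 17 18
                     ┃19 20 21* 22* 23 24 


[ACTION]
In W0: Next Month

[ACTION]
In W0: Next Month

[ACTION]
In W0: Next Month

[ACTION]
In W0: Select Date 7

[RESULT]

  ┃█□□    █                ┃              
  ┃█ █ █  █                ┃              
  ┃█      █                ┃━━━━━━━━━━━━━━
  ┃█  ◎◎  █                ┃              
  ┃████████                ┃──────────────
  ┃Moves: 0  0/2           ┃              
  ┃                        ┃              
  ┃                        ┃              
  ┃                        ┃              
  ┃                        ┃              
  ┃                        ┃              
  ┗━━━━━━━━━━━━━━━━━━━━━━━━┛              
        ┃          │0                     
        ┗━━━━━━━━━━━━━━━━━━━━━━━━━━━━━━━━━
                     ┃          1  2  3  4
                     ┃ 5  6 [ 7]  8  9 10 
                     ┃12 13 14 15 16 17 18
                     ┃19 20 21 22 23 24 25


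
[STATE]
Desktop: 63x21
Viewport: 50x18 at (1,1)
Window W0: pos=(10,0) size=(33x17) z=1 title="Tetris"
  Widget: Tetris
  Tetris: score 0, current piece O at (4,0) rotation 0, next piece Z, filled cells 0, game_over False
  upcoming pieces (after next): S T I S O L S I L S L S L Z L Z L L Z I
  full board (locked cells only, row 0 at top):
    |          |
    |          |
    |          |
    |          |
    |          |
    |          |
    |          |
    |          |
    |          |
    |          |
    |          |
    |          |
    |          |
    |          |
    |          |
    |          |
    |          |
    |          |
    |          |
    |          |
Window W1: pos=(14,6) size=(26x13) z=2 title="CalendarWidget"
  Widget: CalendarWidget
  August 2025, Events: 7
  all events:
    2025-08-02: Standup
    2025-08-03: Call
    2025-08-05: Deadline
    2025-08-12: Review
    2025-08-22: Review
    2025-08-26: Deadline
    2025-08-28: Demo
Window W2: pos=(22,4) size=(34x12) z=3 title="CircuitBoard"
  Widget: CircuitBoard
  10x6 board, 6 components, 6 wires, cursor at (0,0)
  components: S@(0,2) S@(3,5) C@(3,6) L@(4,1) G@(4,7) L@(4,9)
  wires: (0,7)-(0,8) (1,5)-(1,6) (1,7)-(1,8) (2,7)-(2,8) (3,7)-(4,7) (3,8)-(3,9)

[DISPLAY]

         ┃ Tetris                        ┃        
         ┠───────────────────────────────┨        
         ┃          │Next:               ┃        
         ┃          │┏━━━━━━━━━━━━━━━━━━━━━━━━━━━━
         ┃          │┃ CircuitBoard               
         ┃   ┏━━━━━━━┠────────────────────────────
         ┃   ┃ Calend┃   0 1 2 3 4 5 6 7 8 9      
         ┃   ┠───────┃0  [.]      S               
         ┃   ┃      A┃                            
         ┃   ┃Mo Tu W┃1                       · ─ 
         ┃   ┃       ┃                            
         ┃   ┃ 4  5* ┃2                           
         ┃   ┃11 12* ┃                            
         ┃   ┃18 19 2┃3                       S   
         ┃   ┃25 26* ┗━━━━━━━━━━━━━━━━━━━━━━━━━━━━
         ┗━━━┃                        ┃━━┛        
             ┃                        ┃           
             ┗━━━━━━━━━━━━━━━━━━━━━━━━┛           


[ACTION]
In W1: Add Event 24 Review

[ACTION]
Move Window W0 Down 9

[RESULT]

                                                  
                                                  
                                                  
         ┏━━━━━━━━━━━┏━━━━━━━━━━━━━━━━━━━━━━━━━━━━
         ┃ Tetris    ┃ CircuitBoard               
         ┠───┏━━━━━━━┠────────────────────────────
         ┃   ┃ Calend┃   0 1 2 3 4 5 6 7 8 9      
         ┃   ┠───────┃0  [.]      S               
         ┃   ┃      A┃                            
         ┃   ┃Mo Tu W┃1                       · ─ 
         ┃   ┃       ┃                            
         ┃   ┃ 4  5* ┃2                           
         ┃   ┃11 12* ┃                            
         ┃   ┃18 19 2┃3                       S   
         ┃   ┃25 26* ┗━━━━━━━━━━━━━━━━━━━━━━━━━━━━
         ┃   ┃                        ┃  ┃        
         ┃   ┃                        ┃  ┃        
         ┃   ┗━━━━━━━━━━━━━━━━━━━━━━━━┛  ┃        


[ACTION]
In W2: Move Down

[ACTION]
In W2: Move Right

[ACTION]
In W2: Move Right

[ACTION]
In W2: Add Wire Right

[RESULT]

                                                  
                                                  
                                                  
         ┏━━━━━━━━━━━┏━━━━━━━━━━━━━━━━━━━━━━━━━━━━
         ┃ Tetris    ┃ CircuitBoard               
         ┠───┏━━━━━━━┠────────────────────────────
         ┃   ┃ Calend┃   0 1 2 3 4 5 6 7 8 9      
         ┃   ┠───────┃0           S               
         ┃   ┃      A┃                            
         ┃   ┃Mo Tu W┃1          [.]─ ·       · ─ 
         ┃   ┃       ┃                            
         ┃   ┃ 4  5* ┃2                           
         ┃   ┃11 12* ┃                            
         ┃   ┃18 19 2┃3                       S   
         ┃   ┃25 26* ┗━━━━━━━━━━━━━━━━━━━━━━━━━━━━
         ┃   ┃                        ┃  ┃        
         ┃   ┃                        ┃  ┃        
         ┃   ┗━━━━━━━━━━━━━━━━━━━━━━━━┛  ┃        


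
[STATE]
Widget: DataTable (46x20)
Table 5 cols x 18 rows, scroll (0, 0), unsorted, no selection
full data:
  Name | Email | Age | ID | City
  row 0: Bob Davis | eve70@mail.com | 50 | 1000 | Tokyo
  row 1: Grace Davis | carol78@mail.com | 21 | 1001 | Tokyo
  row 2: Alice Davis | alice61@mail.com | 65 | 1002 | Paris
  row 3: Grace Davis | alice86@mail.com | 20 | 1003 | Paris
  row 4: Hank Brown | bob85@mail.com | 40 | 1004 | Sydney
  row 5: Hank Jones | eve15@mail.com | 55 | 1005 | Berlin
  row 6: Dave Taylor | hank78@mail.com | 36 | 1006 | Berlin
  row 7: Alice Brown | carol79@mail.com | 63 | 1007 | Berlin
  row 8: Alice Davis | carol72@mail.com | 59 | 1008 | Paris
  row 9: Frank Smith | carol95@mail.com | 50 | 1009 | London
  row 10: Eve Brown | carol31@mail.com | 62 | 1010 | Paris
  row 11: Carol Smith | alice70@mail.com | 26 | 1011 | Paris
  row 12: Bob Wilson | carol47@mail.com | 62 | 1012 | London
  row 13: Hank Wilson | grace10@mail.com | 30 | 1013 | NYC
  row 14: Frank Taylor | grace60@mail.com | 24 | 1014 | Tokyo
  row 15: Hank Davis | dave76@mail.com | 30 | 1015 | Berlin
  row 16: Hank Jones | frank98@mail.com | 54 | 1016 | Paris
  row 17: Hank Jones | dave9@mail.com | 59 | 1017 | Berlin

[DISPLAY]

Name        │Email           │Age│ID  │City   
────────────┼────────────────┼───┼────┼────── 
Bob Davis   │eve70@mail.com  │50 │1000│Tokyo  
Grace Davis │carol78@mail.com│21 │1001│Tokyo  
Alice Davis │alice61@mail.com│65 │1002│Paris  
Grace Davis │alice86@mail.com│20 │1003│Paris  
Hank Brown  │bob85@mail.com  │40 │1004│Sydney 
Hank Jones  │eve15@mail.com  │55 │1005│Berlin 
Dave Taylor │hank78@mail.com │36 │1006│Berlin 
Alice Brown │carol79@mail.com│63 │1007│Berlin 
Alice Davis │carol72@mail.com│59 │1008│Paris  
Frank Smith │carol95@mail.com│50 │1009│London 
Eve Brown   │carol31@mail.com│62 │1010│Paris  
Carol Smith │alice70@mail.com│26 │1011│Paris  
Bob Wilson  │carol47@mail.com│62 │1012│London 
Hank Wilson │grace10@mail.com│30 │1013│NYC    
Frank Taylor│grace60@mail.com│24 │1014│Tokyo  
Hank Davis  │dave76@mail.com │30 │1015│Berlin 
Hank Jones  │frank98@mail.com│54 │1016│Paris  
Hank Jones  │dave9@mail.com  │59 │1017│Berlin 


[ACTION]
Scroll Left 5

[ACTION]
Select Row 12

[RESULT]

Name        │Email           │Age│ID  │City   
────────────┼────────────────┼───┼────┼────── 
Bob Davis   │eve70@mail.com  │50 │1000│Tokyo  
Grace Davis │carol78@mail.com│21 │1001│Tokyo  
Alice Davis │alice61@mail.com│65 │1002│Paris  
Grace Davis │alice86@mail.com│20 │1003│Paris  
Hank Brown  │bob85@mail.com  │40 │1004│Sydney 
Hank Jones  │eve15@mail.com  │55 │1005│Berlin 
Dave Taylor │hank78@mail.com │36 │1006│Berlin 
Alice Brown │carol79@mail.com│63 │1007│Berlin 
Alice Davis │carol72@mail.com│59 │1008│Paris  
Frank Smith │carol95@mail.com│50 │1009│London 
Eve Brown   │carol31@mail.com│62 │1010│Paris  
Carol Smith │alice70@mail.com│26 │1011│Paris  
>ob Wilson  │carol47@mail.com│62 │1012│London 
Hank Wilson │grace10@mail.com│30 │1013│NYC    
Frank Taylor│grace60@mail.com│24 │1014│Tokyo  
Hank Davis  │dave76@mail.com │30 │1015│Berlin 
Hank Jones  │frank98@mail.com│54 │1016│Paris  
Hank Jones  │dave9@mail.com  │59 │1017│Berlin 


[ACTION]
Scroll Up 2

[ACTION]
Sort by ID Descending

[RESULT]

Name        │Email           │Age│ID ▼│City   
────────────┼────────────────┼───┼────┼────── 
Hank Jones  │dave9@mail.com  │59 │1017│Berlin 
Hank Jones  │frank98@mail.com│54 │1016│Paris  
Hank Davis  │dave76@mail.com │30 │1015│Berlin 
Frank Taylor│grace60@mail.com│24 │1014│Tokyo  
Hank Wilson │grace10@mail.com│30 │1013│NYC    
Bob Wilson  │carol47@mail.com│62 │1012│London 
Carol Smith │alice70@mail.com│26 │1011│Paris  
Eve Brown   │carol31@mail.com│62 │1010│Paris  
Frank Smith │carol95@mail.com│50 │1009│London 
Alice Davis │carol72@mail.com│59 │1008│Paris  
Alice Brown │carol79@mail.com│63 │1007│Berlin 
Dave Taylor │hank78@mail.com │36 │1006│Berlin 
>ank Jones  │eve15@mail.com  │55 │1005│Berlin 
Hank Brown  │bob85@mail.com  │40 │1004│Sydney 
Grace Davis │alice86@mail.com│20 │1003│Paris  
Alice Davis │alice61@mail.com│65 │1002│Paris  
Grace Davis │carol78@mail.com│21 │1001│Tokyo  
Bob Davis   │eve70@mail.com  │50 │1000│Tokyo  


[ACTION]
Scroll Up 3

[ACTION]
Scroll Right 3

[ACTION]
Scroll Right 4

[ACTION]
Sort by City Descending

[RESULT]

Name        │Email           │Age│ID  │City ▼ 
────────────┼────────────────┼───┼────┼────── 
Frank Taylor│grace60@mail.com│24 │1014│Tokyo  
Grace Davis │carol78@mail.com│21 │1001│Tokyo  
Bob Davis   │eve70@mail.com  │50 │1000│Tokyo  
Hank Brown  │bob85@mail.com  │40 │1004│Sydney 
Hank Jones  │frank98@mail.com│54 │1016│Paris  
Carol Smith │alice70@mail.com│26 │1011│Paris  
Eve Brown   │carol31@mail.com│62 │1010│Paris  
Alice Davis │carol72@mail.com│59 │1008│Paris  
Grace Davis │alice86@mail.com│20 │1003│Paris  
Alice Davis │alice61@mail.com│65 │1002│Paris  
Hank Wilson │grace10@mail.com│30 │1013│NYC    
Bob Wilson  │carol47@mail.com│62 │1012│London 
>rank Smith │carol95@mail.com│50 │1009│London 
Hank Jones  │dave9@mail.com  │59 │1017│Berlin 
Hank Davis  │dave76@mail.com │30 │1015│Berlin 
Alice Brown │carol79@mail.com│63 │1007│Berlin 
Dave Taylor │hank78@mail.com │36 │1006│Berlin 
Hank Jones  │eve15@mail.com  │55 │1005│Berlin 


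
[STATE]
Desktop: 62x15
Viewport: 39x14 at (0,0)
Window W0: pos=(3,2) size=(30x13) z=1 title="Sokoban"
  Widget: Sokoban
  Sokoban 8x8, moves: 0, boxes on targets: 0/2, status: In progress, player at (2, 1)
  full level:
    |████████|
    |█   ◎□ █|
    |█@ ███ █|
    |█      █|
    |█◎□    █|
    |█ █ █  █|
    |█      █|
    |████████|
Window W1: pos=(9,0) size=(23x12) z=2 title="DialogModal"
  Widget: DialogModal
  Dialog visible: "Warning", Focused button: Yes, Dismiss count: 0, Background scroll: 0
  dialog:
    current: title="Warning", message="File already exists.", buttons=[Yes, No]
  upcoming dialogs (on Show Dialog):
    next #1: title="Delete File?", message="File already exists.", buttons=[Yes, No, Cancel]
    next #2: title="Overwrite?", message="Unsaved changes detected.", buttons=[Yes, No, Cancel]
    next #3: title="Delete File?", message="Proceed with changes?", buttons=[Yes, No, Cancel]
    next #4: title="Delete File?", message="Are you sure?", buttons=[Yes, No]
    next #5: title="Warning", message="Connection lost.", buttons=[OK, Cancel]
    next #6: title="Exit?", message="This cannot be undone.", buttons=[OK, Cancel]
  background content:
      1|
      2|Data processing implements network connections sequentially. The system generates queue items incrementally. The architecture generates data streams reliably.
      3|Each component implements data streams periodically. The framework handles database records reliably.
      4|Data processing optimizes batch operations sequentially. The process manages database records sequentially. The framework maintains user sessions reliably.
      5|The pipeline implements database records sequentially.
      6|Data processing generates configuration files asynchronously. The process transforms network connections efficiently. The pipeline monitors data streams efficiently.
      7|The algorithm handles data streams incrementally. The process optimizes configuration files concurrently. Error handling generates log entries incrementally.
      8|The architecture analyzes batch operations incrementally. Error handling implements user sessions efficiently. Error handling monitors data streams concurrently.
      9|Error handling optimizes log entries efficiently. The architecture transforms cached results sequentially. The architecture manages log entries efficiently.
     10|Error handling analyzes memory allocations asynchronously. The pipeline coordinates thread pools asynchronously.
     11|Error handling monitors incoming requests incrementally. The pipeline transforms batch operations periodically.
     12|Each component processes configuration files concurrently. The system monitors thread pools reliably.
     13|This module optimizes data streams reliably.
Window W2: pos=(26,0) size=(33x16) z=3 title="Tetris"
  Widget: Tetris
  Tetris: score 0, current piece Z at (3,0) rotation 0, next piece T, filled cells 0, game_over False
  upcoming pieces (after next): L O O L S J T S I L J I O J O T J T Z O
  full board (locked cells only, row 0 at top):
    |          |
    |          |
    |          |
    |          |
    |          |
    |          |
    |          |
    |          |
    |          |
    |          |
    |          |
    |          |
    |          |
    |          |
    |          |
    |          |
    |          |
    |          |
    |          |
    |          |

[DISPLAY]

         ┏━━━━━━━━━━━━━━━━┏━━━━━━━━━━━━
         ┃ DialogModal    ┃ Tetris     
   ┏━━━━━┠────────────────┠────────────
   ┃ Soko┃                ┃          │N
   ┠─────┃Da┌─────────────┃          │ 
   ┃█████┃Ea│    Warning  ┃          │▒
   ┃█   ◎┃Da│File already ┃          │ 
   ┃█@ ██┃Th│   [Yes]  No ┃          │ 
   ┃█    ┃Da└─────────────┃          │ 
   ┃█◎□  ┃The algorithm ha┃          │S
   ┃█ █ █┃The architecture┃          │0
   ┃█    ┗━━━━━━━━━━━━━━━━┃          │ 
   ┃████████              ┃          │ 
   ┃Moves: 0  0/2         ┃          │ 


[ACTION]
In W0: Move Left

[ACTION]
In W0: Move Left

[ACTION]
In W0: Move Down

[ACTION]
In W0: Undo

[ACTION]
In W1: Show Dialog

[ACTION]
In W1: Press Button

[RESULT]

         ┏━━━━━━━━━━━━━━━━┏━━━━━━━━━━━━
         ┃ DialogModal    ┃ Tetris     
   ┏━━━━━┠────────────────┠────────────
   ┃ Soko┃                ┃          │N
   ┠─────┃Data processing ┃          │ 
   ┃█████┃Each component i┃          │▒
   ┃█   ◎┃Data processing ┃          │ 
   ┃█@ ██┃The pipeline imp┃          │ 
   ┃█    ┃Data processing ┃          │ 
   ┃█◎□  ┃The algorithm ha┃          │S
   ┃█ █ █┃The architecture┃          │0
   ┃█    ┗━━━━━━━━━━━━━━━━┃          │ 
   ┃████████              ┃          │ 
   ┃Moves: 0  0/2         ┃          │ 


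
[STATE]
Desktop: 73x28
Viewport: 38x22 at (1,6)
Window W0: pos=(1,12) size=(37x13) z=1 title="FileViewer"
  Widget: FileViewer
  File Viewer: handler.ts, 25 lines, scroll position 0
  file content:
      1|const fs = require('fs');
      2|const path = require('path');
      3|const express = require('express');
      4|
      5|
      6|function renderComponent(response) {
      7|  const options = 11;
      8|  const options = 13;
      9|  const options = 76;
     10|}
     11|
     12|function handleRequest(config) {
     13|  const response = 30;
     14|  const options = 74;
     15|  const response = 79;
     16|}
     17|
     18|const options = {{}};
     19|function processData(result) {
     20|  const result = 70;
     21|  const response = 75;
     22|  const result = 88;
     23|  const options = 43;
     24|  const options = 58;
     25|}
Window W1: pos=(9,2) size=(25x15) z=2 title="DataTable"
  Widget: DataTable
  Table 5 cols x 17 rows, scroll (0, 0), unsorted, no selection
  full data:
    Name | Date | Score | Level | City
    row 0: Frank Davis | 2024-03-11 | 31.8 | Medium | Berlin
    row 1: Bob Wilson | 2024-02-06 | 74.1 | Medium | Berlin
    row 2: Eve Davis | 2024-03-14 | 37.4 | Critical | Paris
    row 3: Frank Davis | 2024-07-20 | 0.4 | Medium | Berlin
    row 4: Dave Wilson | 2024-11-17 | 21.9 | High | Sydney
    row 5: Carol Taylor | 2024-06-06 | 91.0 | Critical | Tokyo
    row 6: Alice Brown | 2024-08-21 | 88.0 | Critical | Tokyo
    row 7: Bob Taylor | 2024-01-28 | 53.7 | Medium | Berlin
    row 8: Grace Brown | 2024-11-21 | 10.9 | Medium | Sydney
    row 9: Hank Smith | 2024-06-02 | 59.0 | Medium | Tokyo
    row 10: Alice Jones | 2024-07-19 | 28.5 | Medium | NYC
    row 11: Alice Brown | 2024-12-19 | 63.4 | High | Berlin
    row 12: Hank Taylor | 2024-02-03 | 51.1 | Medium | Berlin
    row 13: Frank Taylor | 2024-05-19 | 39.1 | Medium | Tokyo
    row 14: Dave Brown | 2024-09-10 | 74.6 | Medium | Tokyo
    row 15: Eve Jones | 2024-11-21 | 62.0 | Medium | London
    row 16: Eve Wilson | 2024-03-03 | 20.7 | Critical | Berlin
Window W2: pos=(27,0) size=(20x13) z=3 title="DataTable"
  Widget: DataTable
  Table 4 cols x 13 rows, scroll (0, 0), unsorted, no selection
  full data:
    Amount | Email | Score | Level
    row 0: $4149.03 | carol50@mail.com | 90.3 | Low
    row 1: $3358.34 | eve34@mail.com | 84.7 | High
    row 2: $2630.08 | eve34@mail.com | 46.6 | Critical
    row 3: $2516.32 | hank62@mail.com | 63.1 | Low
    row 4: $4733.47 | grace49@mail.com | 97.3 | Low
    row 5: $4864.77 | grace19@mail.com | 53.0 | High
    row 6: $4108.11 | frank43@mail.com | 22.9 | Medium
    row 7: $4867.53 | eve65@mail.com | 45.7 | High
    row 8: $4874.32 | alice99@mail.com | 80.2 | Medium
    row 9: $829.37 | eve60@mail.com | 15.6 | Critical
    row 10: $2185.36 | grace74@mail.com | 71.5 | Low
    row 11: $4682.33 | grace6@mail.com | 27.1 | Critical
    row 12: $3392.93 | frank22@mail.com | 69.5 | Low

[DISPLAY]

        ┃────────────┼────┃$3358.34│ev
        ┃Frank Davis │2024┃$2630.08│ev
        ┃Bob Wilson  │2024┃$2516.32│ha
        ┃Eve Davis   │2024┃$4733.47│gr
        ┃Frank Davis │2024┃$4864.77│gr
        ┃Dave Wilson │2024┃$4108.11│fr
┏━━━━━━━┃Carol Taylor│2024┗━━━━━━━━━━━
┃ FileVi┃Alice Brown │2024-08-21┃   ┃ 
┠───────┃Bob Taylor  │2024-01-28┃───┨ 
┃const f┃Grace Brown │2024-11-21┃  ▲┃ 
┃const p┗━━━━━━━━━━━━━━━━━━━━━━━┛  █┃ 
┃const express = require('express')░┃ 
┃                                  ░┃ 
┃                                  ░┃ 
┃function renderComponent(response)░┃ 
┃  const options = 11;             ░┃ 
┃  const options = 13;             ░┃ 
┃  const options = 76;             ▼┃ 
┗━━━━━━━━━━━━━━━━━━━━━━━━━━━━━━━━━━━┛ 
                                      
                                      
                                      


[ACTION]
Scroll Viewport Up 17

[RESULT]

                          ┏━━━━━━━━━━━
                          ┃ DataTable 
        ┏━━━━━━━━━━━━━━━━━┠───────────
        ┃ DataTable       ┃Amount  │Em
        ┠─────────────────┃────────┼──
        ┃Name        │Date┃$4149.03│ca
        ┃────────────┼────┃$3358.34│ev
        ┃Frank Davis │2024┃$2630.08│ev
        ┃Bob Wilson  │2024┃$2516.32│ha
        ┃Eve Davis   │2024┃$4733.47│gr
        ┃Frank Davis │2024┃$4864.77│gr
        ┃Dave Wilson │2024┃$4108.11│fr
┏━━━━━━━┃Carol Taylor│2024┗━━━━━━━━━━━
┃ FileVi┃Alice Brown │2024-08-21┃   ┃ 
┠───────┃Bob Taylor  │2024-01-28┃───┨ 
┃const f┃Grace Brown │2024-11-21┃  ▲┃ 
┃const p┗━━━━━━━━━━━━━━━━━━━━━━━┛  █┃ 
┃const express = require('express')░┃ 
┃                                  ░┃ 
┃                                  ░┃ 
┃function renderComponent(response)░┃ 
┃  const options = 11;             ░┃ 


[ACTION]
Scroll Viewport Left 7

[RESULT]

                           ┏━━━━━━━━━━
                           ┃ DataTable
         ┏━━━━━━━━━━━━━━━━━┠──────────
         ┃ DataTable       ┃Amount  │E
         ┠─────────────────┃────────┼─
         ┃Name        │Date┃$4149.03│c
         ┃────────────┼────┃$3358.34│e
         ┃Frank Davis │2024┃$2630.08│e
         ┃Bob Wilson  │2024┃$2516.32│h
         ┃Eve Davis   │2024┃$4733.47│g
         ┃Frank Davis │2024┃$4864.77│g
         ┃Dave Wilson │2024┃$4108.11│f
 ┏━━━━━━━┃Carol Taylor│2024┗━━━━━━━━━━
 ┃ FileVi┃Alice Brown │2024-08-21┃   ┃
 ┠───────┃Bob Taylor  │2024-01-28┃───┨
 ┃const f┃Grace Brown │2024-11-21┃  ▲┃
 ┃const p┗━━━━━━━━━━━━━━━━━━━━━━━┛  █┃
 ┃const express = require('express')░┃
 ┃                                  ░┃
 ┃                                  ░┃
 ┃function renderComponent(response)░┃
 ┃  const options = 11;             ░┃


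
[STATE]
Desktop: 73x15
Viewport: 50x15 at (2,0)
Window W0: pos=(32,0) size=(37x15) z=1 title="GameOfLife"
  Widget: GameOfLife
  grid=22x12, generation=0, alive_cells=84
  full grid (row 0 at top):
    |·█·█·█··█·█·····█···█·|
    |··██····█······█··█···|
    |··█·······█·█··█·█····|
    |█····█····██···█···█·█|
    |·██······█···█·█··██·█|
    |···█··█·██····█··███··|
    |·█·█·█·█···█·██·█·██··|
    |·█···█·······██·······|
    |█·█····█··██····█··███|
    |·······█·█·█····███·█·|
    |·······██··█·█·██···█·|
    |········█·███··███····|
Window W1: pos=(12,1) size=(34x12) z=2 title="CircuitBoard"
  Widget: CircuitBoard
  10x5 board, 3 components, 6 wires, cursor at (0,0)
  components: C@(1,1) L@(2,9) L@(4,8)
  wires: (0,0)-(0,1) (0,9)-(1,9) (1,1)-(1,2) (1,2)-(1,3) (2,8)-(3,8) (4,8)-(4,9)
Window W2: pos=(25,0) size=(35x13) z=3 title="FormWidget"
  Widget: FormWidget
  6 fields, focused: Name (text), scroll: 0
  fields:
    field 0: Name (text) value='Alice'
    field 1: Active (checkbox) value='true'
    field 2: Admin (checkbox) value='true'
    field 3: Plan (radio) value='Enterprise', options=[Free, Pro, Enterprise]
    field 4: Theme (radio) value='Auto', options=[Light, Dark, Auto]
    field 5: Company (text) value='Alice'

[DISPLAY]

                       ┏━━━━━━━━━━━━━━━━━━━━━━━━━━
          ┏━━━━━━━━━━━━┃ FormWidget               
          ┃ CircuitBoar┠──────────────────────────
          ┠────────────┃> Name:       [Alice      
          ┃   0 1 2 3 4┃  Active:     [x]         
          ┃0  [.]─ ·   ┃  Admin:      [x]         
          ┃            ┃  Plan:       ( ) Free  ( 
          ┃1       C ─ ┃  Theme:      ( ) Light  (
          ┃            ┃  Company:    [Alice      
          ┃2           ┃                          
          ┃            ┃                          
          ┃3           ┃                          
          ┗━━━━━━━━━━━━┗━━━━━━━━━━━━━━━━━━━━━━━━━━
                              ┃·······██··█·█·██··
                              ┗━━━━━━━━━━━━━━━━━━━


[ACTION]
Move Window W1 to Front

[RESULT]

                       ┏━━━━━━━━━━━━━━━━━━━━━━━━━━
          ┏━━━━━━━━━━━━━━━━━━━━━━━━━━━━━━━━┓      
          ┃ CircuitBoard                   ┃──────
          ┠────────────────────────────────┨      
          ┃   0 1 2 3 4 5 6 7 8 9          ┃      
          ┃0  [.]─ ·                       ┃      
          ┃                                ┃ee  ( 
          ┃1       C ─ · ─ ·               ┃ght  (
          ┃                                ┃      
          ┃2                               ┃      
          ┃                                ┃      
          ┃3                               ┃      
          ┗━━━━━━━━━━━━━━━━━━━━━━━━━━━━━━━━┛━━━━━━
                              ┃·······██··█·█·██··
                              ┗━━━━━━━━━━━━━━━━━━━


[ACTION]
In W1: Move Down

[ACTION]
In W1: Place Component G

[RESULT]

                       ┏━━━━━━━━━━━━━━━━━━━━━━━━━━
          ┏━━━━━━━━━━━━━━━━━━━━━━━━━━━━━━━━┓      
          ┃ CircuitBoard                   ┃──────
          ┠────────────────────────────────┨      
          ┃   0 1 2 3 4 5 6 7 8 9          ┃      
          ┃0   · ─ ·                       ┃      
          ┃                                ┃ee  ( 
          ┃1  [G]  C ─ · ─ ·               ┃ght  (
          ┃                                ┃      
          ┃2                               ┃      
          ┃                                ┃      
          ┃3                               ┃      
          ┗━━━━━━━━━━━━━━━━━━━━━━━━━━━━━━━━┛━━━━━━
                              ┃·······██··█·█·██··
                              ┗━━━━━━━━━━━━━━━━━━━


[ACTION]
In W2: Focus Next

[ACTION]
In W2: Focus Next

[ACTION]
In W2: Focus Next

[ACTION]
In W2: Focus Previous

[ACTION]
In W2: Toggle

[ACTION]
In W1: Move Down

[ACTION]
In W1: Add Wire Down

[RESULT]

                       ┏━━━━━━━━━━━━━━━━━━━━━━━━━━
          ┏━━━━━━━━━━━━━━━━━━━━━━━━━━━━━━━━┓      
          ┃ CircuitBoard                   ┃──────
          ┠────────────────────────────────┨      
          ┃   0 1 2 3 4 5 6 7 8 9          ┃      
          ┃0   · ─ ·                       ┃      
          ┃                                ┃ee  ( 
          ┃1   G   C ─ · ─ ·               ┃ght  (
          ┃                                ┃      
          ┃2  [.]                          ┃      
          ┃    │                           ┃      
          ┃3   ·                           ┃      
          ┗━━━━━━━━━━━━━━━━━━━━━━━━━━━━━━━━┛━━━━━━
                              ┃·······██··█·█·██··
                              ┗━━━━━━━━━━━━━━━━━━━


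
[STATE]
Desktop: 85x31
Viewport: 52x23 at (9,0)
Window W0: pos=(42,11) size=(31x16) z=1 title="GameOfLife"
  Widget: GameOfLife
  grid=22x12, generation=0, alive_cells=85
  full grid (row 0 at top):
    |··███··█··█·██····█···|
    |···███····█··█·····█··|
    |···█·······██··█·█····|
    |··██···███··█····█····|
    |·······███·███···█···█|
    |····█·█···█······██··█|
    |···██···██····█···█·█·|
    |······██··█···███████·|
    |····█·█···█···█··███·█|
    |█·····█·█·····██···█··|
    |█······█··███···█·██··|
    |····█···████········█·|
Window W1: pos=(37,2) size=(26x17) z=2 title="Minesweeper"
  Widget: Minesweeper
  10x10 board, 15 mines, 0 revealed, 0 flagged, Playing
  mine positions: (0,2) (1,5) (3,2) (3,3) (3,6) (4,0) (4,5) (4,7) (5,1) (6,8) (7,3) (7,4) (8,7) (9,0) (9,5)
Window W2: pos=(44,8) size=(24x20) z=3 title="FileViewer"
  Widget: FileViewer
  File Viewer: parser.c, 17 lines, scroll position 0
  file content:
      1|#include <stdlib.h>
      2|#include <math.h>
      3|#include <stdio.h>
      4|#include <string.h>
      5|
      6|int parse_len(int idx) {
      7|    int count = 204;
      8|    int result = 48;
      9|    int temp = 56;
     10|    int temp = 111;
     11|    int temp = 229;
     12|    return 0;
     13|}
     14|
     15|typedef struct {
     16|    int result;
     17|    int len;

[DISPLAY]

                                                    
                                                    
                            ┏━━━━━━━━━━━━━━━━━━━━━━━
                            ┃ Minesweeper           
                            ┠───────────────────────
                            ┃■■■■■■■■■■             
                            ┃■■■■■■■■■■             
                            ┃■■■■■■■■■■             
                            ┃■■■■■■┏━━━━━━━━━━━━━━━━
                            ┃■■■■■■┃ FileViewer     
                            ┃■■■■■■┠────────────────
                            ┃■■■■■■┃#include <stdlib
                            ┃■■■■■■┃#include <math.h
                            ┃■■■■■■┃#include <stdio.
                            ┃■■■■■■┃#include <string
                            ┃      ┃                
                            ┃      ┃int parse_len(in
                            ┃      ┃    int count = 
                            ┗━━━━━━┃    int result =
                                 ┃·┃    int temp = 5
                                 ┃·┃    int temp = 1
                                 ┃·┃    int temp = 2
                                 ┃·┃    return 0;   


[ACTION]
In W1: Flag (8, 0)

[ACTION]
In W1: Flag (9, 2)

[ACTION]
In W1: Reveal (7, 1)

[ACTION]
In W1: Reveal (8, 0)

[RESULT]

                                                    
                                                    
                            ┏━━━━━━━━━━━━━━━━━━━━━━━
                            ┃ Minesweeper           
                            ┠───────────────────────
                            ┃■■■■■■■■■■             
                            ┃■■■■■■■■■■             
                            ┃■■■■■■■■■■             
                            ┃■■■■■■┏━━━━━━━━━━━━━━━━
                            ┃■■■■■■┃ FileViewer     
                            ┃■■■■■■┠────────────────
                            ┃112■■■┃#include <stdlib
                            ┃  1■■■┃#include <math.h
                            ┃111■■■┃#include <stdio.
                            ┃■■⚑■■■┃#include <string
                            ┃      ┃                
                            ┃      ┃int parse_len(in
                            ┃      ┃    int count = 
                            ┗━━━━━━┃    int result =
                                 ┃·┃    int temp = 5
                                 ┃·┃    int temp = 1
                                 ┃·┃    int temp = 2
                                 ┃·┃    return 0;   


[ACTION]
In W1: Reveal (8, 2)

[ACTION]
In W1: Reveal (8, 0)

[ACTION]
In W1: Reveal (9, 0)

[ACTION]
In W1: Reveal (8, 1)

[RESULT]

                                                    
                                                    
                            ┏━━━━━━━━━━━━━━━━━━━━━━━
                            ┃ Minesweeper           
                            ┠───────────────────────
                            ┃■■✹■■■■■■■             
                            ┃■■■■■✹■■■■             
                            ┃■■■■■■■■■■             
                            ┃■■✹✹■■┏━━━━━━━━━━━━━━━━
                            ┃✹■■■■✹┃ FileViewer     
                            ┃■✹■■■■┠────────────────
                            ┃112■■■┃#include <stdlib
                            ┃  1✹✹■┃#include <math.h
                            ┃111■■■┃#include <stdio.
                            ┃✹■⚑■■✹┃#include <string
                            ┃      ┃                
                            ┃      ┃int parse_len(in
                            ┃      ┃    int count = 
                            ┗━━━━━━┃    int result =
                                 ┃·┃    int temp = 5
                                 ┃·┃    int temp = 1
                                 ┃·┃    int temp = 2
                                 ┃·┃    return 0;   
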